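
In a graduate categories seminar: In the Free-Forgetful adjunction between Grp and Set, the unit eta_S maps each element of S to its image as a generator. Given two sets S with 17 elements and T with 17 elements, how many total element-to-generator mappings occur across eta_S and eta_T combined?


The unit eta_X: X -> U(F(X)) of the Free-Forgetful adjunction
maps each element of X to a generator of F(X). For X = S + T (disjoint
union in Set), |S + T| = |S| + |T|.
Total mappings = 17 + 17 = 34.

34


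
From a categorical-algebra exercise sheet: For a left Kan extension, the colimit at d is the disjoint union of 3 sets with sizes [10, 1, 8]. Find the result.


Pointwise, the left Kan extension (Lan_F H)(d) is the colimit, indexed
by the comma category (F downarrow d), of H composed with the
projection (F downarrow d) -> C. Here that colimit is given
as a coproduct (disjoint union) of sets, so its cardinality is the
sum of the sizes of the summands.
Coproduct of sets with sizes: 10 + 1 + 8
= 19

19


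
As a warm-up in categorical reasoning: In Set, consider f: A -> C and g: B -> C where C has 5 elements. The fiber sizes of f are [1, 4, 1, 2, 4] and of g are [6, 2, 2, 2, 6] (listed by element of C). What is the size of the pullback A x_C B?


The pullback A x_C B consists of pairs (a, b) with f(a) = g(b).
For each element c in C, the fiber product has |f^-1(c)| * |g^-1(c)| elements.
Summing over C: 1 * 6 + 4 * 2 + 1 * 2 + 2 * 2 + 4 * 6
= 6 + 8 + 2 + 4 + 24 = 44

44


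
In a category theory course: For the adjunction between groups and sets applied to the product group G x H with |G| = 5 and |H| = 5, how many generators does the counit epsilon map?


The counit epsilon_K: F(U(K)) -> K of the Free-Forgetful adjunction
maps |K| generators of F(U(K)) into K. For K = G x H (the product group),
|G x H| = |G| * |H|.
Total generators mapped = 5 * 5 = 25.

25


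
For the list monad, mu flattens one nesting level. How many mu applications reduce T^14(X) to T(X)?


Each application of mu: T^2 -> T removes one layer of nesting.
Starting at depth 14 (i.e., T^14(X)), we need to reach T(X).
Number of mu applications = 14 - 1 = 13

13


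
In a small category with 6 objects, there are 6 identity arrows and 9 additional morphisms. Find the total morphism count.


Each object has an identity morphism, giving 6 identities.
Adding the 9 non-identity morphisms:
Total = 6 + 9 = 15

15


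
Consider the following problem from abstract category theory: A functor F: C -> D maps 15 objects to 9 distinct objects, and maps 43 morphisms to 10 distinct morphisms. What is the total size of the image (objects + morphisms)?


The image of F consists of distinct objects and distinct morphisms.
|Im(F)| on objects = 9
|Im(F)| on morphisms = 10
Total image cardinality = 9 + 10 = 19

19


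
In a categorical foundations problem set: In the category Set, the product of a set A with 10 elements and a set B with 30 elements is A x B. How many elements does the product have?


In Set, the product A x B is the Cartesian product.
By the universal property, |A x B| = |A| * |B|.
|A x B| = 10 * 30 = 300

300


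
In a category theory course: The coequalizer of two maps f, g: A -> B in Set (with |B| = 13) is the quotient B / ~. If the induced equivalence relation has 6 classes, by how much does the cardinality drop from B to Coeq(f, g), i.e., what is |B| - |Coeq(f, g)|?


The coequalizer Coeq(f, g) = B / ~ has one element per equivalence class.
|B| = 13, |Coeq(f, g)| = 6.
|B| - |Coeq(f, g)| = 13 - 6 = 7.

7


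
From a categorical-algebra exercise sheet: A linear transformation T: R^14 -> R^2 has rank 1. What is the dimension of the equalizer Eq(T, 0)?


The equalizer of f and the zero map is ker(f).
By the rank-nullity theorem: dim(ker(f)) = dim(domain) - rank(f).
dim(ker(f)) = 14 - 1 = 13

13


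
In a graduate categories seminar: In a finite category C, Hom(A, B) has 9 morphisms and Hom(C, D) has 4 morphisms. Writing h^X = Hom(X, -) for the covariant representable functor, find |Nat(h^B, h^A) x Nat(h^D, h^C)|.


By the Yoneda lemma, Nat(h^B, h^A) is isomorphic to Hom(A, B),
so |Nat(h^B, h^A)| = |Hom(A, B)| and |Nat(h^D, h^C)| = |Hom(C, D)|.
|Hom(A, B)| = 9, |Hom(C, D)| = 4.
|Nat(h^B, h^A) x Nat(h^D, h^C)| = 9 * 4 = 36

36


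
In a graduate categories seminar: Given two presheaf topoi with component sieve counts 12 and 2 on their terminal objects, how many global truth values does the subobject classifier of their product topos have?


In a product of presheaf topoi E_1 x E_2, the subobject classifier
is Omega = Omega_1 x Omega_2 (componentwise), so
|Omega(top)| = |Omega_1(top_1)| * |Omega_2(top_2)|.
= 12 * 2 = 24.

24


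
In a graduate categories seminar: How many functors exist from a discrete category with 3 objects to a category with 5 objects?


A functor from a discrete category C to D is determined by
where each object maps. Each of the 3 objects of C can map
to any of the 5 objects of D independently.
Number of functors = 5^3 = 125

125


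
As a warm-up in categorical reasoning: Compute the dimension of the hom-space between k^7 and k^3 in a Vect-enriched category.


In Vect-enriched categories, Hom(k^n, k^m) is the space of m x n matrices.
dim(Hom(k^7, k^3)) = 3 * 7 = 21

21


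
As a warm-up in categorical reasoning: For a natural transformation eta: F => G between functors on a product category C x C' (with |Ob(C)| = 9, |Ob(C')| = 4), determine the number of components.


A natural transformation eta: F => G assigns one component morphism per
object of the domain category.
The domain is the product category C x C', so
|Ob(C x C')| = |Ob(C)| * |Ob(C')| = 9 * 4 = 36.
Therefore eta has 36 component morphisms.

36


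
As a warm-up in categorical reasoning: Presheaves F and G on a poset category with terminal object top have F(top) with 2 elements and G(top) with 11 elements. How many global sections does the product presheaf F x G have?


Global sections of a presheaf on a poset with terminal top satisfy
Gamma(H) ~ H(top). Presheaves admit pointwise products, so
(F x G)(top) = F(top) x G(top) (Cartesian product).
|Gamma(F x G)| = |F(top)| * |G(top)| = 2 * 11 = 22.

22


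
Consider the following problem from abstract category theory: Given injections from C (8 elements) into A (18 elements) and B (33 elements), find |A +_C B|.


The pushout A +_C B identifies the images of C in A and B.
|A +_C B| = |A| + |B| - |C| (for injections).
= 18 + 33 - 8 = 43

43


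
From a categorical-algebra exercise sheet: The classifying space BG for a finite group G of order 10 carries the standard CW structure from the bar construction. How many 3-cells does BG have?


In the bar-construction CW model of BG, the n-cells are indexed by
n-tuples [g_1|...|g_n] of non-identity elements of G (degenerate
simplices with some g_i = e do not contribute cells), so there are
(|G| - 1)^n n-cells.
For dim = 3 with |G| = 10:
cells = (10 - 1)^3 = 9^3 = 729

729


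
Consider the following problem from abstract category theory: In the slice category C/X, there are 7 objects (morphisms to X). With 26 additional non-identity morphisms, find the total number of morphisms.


In the slice category C/X, objects are morphisms to X.
Identity morphisms: 7 (one per object of C/X).
Non-identity morphisms: 26.
Total = 7 + 26 = 33

33


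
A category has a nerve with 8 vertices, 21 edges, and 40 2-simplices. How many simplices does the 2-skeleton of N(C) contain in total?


The 2-skeleton of the nerve N(C) consists of simplices in dimensions 0, 1, 2:
  |N(C)_0| = 8 (objects)
  |N(C)_1| = 21 (morphisms)
  |N(C)_2| = 40 (composable pairs)
Total = 8 + 21 + 40 = 69

69


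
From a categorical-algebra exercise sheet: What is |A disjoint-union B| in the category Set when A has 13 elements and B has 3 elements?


In Set, the coproduct A + B is the disjoint union.
|A + B| = |A| + |B| = 13 + 3 = 16

16


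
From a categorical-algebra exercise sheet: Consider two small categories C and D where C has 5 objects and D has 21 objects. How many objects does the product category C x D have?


The product category C x D has objects that are pairs (c, d).
Number of pairs = |Ob(C)| * |Ob(D)| = 5 * 21 = 105

105


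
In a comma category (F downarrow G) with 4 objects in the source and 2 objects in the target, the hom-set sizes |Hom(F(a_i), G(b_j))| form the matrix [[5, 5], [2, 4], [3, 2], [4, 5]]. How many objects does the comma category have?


Objects of (F downarrow G) are triples (a, b, h: F(a)->G(b)).
The count equals the sum of all entries in the hom-matrix.
sum(row 0) = 10
sum(row 1) = 6
sum(row 2) = 5
sum(row 3) = 9
Grand total = 30

30


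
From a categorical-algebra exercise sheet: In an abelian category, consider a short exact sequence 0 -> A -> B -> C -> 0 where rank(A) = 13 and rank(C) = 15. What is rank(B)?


For a short exact sequence 0 -> A -> B -> C -> 0,
rank is additive: rank(B) = rank(A) + rank(C).
rank(B) = 13 + 15 = 28

28


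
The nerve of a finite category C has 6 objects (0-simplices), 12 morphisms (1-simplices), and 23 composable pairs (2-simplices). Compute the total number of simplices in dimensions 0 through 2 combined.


The 2-skeleton of the nerve N(C) consists of simplices in dimensions 0, 1, 2:
  |N(C)_0| = 6 (objects)
  |N(C)_1| = 12 (morphisms)
  |N(C)_2| = 23 (composable pairs)
Total = 6 + 12 + 23 = 41

41


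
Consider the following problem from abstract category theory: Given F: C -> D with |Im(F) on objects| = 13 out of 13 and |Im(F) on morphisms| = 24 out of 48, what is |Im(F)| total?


The image of F consists of distinct objects and distinct morphisms.
|Im(F)| on objects = 13
|Im(F)| on morphisms = 24
Total image cardinality = 13 + 24 = 37

37


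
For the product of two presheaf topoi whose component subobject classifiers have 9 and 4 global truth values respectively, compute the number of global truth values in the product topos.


In a product of presheaf topoi E_1 x E_2, the subobject classifier
is Omega = Omega_1 x Omega_2 (componentwise), so
|Omega(top)| = |Omega_1(top_1)| * |Omega_2(top_2)|.
= 9 * 4 = 36.

36


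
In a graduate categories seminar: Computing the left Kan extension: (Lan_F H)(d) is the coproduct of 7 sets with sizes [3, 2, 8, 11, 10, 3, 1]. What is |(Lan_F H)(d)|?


Pointwise, the left Kan extension (Lan_F H)(d) is the colimit, indexed
by the comma category (F downarrow d), of H composed with the
projection (F downarrow d) -> C. Here that colimit is given
as a coproduct (disjoint union) of sets, so its cardinality is the
sum of the sizes of the summands.
Coproduct of sets with sizes: 3 + 2 + 8 + 11 + 10 + 3 + 1
= 38

38


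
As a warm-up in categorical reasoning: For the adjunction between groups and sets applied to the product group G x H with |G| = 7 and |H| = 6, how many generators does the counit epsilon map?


The counit epsilon_K: F(U(K)) -> K of the Free-Forgetful adjunction
maps |K| generators of F(U(K)) into K. For K = G x H (the product group),
|G x H| = |G| * |H|.
Total generators mapped = 7 * 6 = 42.

42


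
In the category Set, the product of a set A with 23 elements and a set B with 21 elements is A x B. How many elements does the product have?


In Set, the product A x B is the Cartesian product.
By the universal property, |A x B| = |A| * |B|.
|A x B| = 23 * 21 = 483

483


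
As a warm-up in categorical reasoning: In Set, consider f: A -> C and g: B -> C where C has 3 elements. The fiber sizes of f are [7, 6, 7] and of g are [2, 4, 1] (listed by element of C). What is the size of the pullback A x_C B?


The pullback A x_C B consists of pairs (a, b) with f(a) = g(b).
For each element c in C, the fiber product has |f^-1(c)| * |g^-1(c)| elements.
Summing over C: 7 * 2 + 6 * 4 + 7 * 1
= 14 + 24 + 7 = 45

45


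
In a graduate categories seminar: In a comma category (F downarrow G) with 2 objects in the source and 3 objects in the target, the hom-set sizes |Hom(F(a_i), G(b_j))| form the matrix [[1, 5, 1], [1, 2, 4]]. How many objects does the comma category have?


Objects of (F downarrow G) are triples (a, b, h: F(a)->G(b)).
The count equals the sum of all entries in the hom-matrix.
sum(row 0) = 7
sum(row 1) = 7
Grand total = 14

14


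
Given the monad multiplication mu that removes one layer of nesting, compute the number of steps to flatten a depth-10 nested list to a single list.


Each application of mu: T^2 -> T removes one layer of nesting.
Starting at depth 10 (i.e., T^10(X)), we need to reach T(X).
Number of mu applications = 10 - 1 = 9

9


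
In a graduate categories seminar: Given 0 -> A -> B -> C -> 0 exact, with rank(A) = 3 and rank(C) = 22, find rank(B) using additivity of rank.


For a short exact sequence 0 -> A -> B -> C -> 0,
rank is additive: rank(B) = rank(A) + rank(C).
rank(B) = 3 + 22 = 25

25


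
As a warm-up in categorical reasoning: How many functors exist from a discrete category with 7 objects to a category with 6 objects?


A functor from a discrete category C to D is determined by
where each object maps. Each of the 7 objects of C can map
to any of the 6 objects of D independently.
Number of functors = 6^7 = 279936

279936


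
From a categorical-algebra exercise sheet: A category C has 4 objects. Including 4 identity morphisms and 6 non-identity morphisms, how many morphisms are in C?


Each object has an identity morphism, giving 4 identities.
Adding the 6 non-identity morphisms:
Total = 4 + 6 = 10

10


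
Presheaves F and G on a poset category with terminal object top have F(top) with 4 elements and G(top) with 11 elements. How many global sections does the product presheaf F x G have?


Global sections of a presheaf on a poset with terminal top satisfy
Gamma(H) ~ H(top). Presheaves admit pointwise products, so
(F x G)(top) = F(top) x G(top) (Cartesian product).
|Gamma(F x G)| = |F(top)| * |G(top)| = 4 * 11 = 44.

44


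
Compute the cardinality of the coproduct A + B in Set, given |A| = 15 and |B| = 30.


In Set, the coproduct A + B is the disjoint union.
|A + B| = |A| + |B| = 15 + 30 = 45

45


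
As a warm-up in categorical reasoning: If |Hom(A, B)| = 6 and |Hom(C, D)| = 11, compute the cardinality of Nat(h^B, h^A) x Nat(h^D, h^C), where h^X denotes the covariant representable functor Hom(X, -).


By the Yoneda lemma, Nat(h^B, h^A) is isomorphic to Hom(A, B),
so |Nat(h^B, h^A)| = |Hom(A, B)| and |Nat(h^D, h^C)| = |Hom(C, D)|.
|Hom(A, B)| = 6, |Hom(C, D)| = 11.
|Nat(h^B, h^A) x Nat(h^D, h^C)| = 6 * 11 = 66

66


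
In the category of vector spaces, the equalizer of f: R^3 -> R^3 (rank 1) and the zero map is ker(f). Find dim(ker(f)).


The equalizer of f and the zero map is ker(f).
By the rank-nullity theorem: dim(ker(f)) = dim(domain) - rank(f).
dim(ker(f)) = 3 - 1 = 2

2


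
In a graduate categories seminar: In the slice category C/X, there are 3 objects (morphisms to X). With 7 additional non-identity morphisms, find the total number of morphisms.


In the slice category C/X, objects are morphisms to X.
Identity morphisms: 3 (one per object of C/X).
Non-identity morphisms: 7.
Total = 3 + 7 = 10

10


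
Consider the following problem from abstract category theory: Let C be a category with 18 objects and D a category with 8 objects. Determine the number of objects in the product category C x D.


The product category C x D has objects that are pairs (c, d).
Number of pairs = |Ob(C)| * |Ob(D)| = 18 * 8 = 144

144


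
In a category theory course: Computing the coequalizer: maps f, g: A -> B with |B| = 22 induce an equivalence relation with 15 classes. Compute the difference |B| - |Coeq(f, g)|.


The coequalizer Coeq(f, g) = B / ~ has one element per equivalence class.
|B| = 22, |Coeq(f, g)| = 15.
|B| - |Coeq(f, g)| = 22 - 15 = 7.

7


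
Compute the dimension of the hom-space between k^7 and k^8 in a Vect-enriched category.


In Vect-enriched categories, Hom(k^n, k^m) is the space of m x n matrices.
dim(Hom(k^7, k^8)) = 8 * 7 = 56

56


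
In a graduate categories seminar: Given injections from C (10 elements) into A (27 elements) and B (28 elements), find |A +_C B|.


The pushout A +_C B identifies the images of C in A and B.
|A +_C B| = |A| + |B| - |C| (for injections).
= 27 + 28 - 10 = 45

45


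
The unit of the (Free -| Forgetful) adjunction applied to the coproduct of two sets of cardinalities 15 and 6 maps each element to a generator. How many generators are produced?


The unit eta_X: X -> U(F(X)) of the Free-Forgetful adjunction
maps each element of X to a generator of F(X). For X = S + T (disjoint
union in Set), |S + T| = |S| + |T|.
Total mappings = 15 + 6 = 21.

21


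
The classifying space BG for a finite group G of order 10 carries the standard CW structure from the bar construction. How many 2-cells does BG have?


In the bar-construction CW model of BG, the n-cells are indexed by
n-tuples [g_1|...|g_n] of non-identity elements of G (degenerate
simplices with some g_i = e do not contribute cells), so there are
(|G| - 1)^n n-cells.
For dim = 2 with |G| = 10:
cells = (10 - 1)^2 = 9^2 = 81

81


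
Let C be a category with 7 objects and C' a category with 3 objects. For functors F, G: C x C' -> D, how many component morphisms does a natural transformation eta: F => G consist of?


A natural transformation eta: F => G assigns one component morphism per
object of the domain category.
The domain is the product category C x C', so
|Ob(C x C')| = |Ob(C)| * |Ob(C')| = 7 * 3 = 21.
Therefore eta has 21 component morphisms.

21


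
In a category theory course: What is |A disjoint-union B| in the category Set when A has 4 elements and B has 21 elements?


In Set, the coproduct A + B is the disjoint union.
|A + B| = |A| + |B| = 4 + 21 = 25

25


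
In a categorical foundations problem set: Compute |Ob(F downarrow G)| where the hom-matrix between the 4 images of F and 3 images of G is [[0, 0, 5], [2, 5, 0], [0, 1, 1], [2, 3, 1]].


Objects of (F downarrow G) are triples (a, b, h: F(a)->G(b)).
The count equals the sum of all entries in the hom-matrix.
sum(row 0) = 5
sum(row 1) = 7
sum(row 2) = 2
sum(row 3) = 6
Grand total = 20

20


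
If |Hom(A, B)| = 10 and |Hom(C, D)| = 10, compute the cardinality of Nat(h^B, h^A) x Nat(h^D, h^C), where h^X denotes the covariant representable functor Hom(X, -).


By the Yoneda lemma, Nat(h^B, h^A) is isomorphic to Hom(A, B),
so |Nat(h^B, h^A)| = |Hom(A, B)| and |Nat(h^D, h^C)| = |Hom(C, D)|.
|Hom(A, B)| = 10, |Hom(C, D)| = 10.
|Nat(h^B, h^A) x Nat(h^D, h^C)| = 10 * 10 = 100

100


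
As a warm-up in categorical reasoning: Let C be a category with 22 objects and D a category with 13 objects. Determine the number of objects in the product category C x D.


The product category C x D has objects that are pairs (c, d).
Number of pairs = |Ob(C)| * |Ob(D)| = 22 * 13 = 286

286


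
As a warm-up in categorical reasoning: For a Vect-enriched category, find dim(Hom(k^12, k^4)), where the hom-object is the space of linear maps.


In Vect-enriched categories, Hom(k^n, k^m) is the space of m x n matrices.
dim(Hom(k^12, k^4)) = 4 * 12 = 48

48


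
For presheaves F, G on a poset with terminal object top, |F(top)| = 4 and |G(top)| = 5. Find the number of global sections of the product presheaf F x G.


Global sections of a presheaf on a poset with terminal top satisfy
Gamma(H) ~ H(top). Presheaves admit pointwise products, so
(F x G)(top) = F(top) x G(top) (Cartesian product).
|Gamma(F x G)| = |F(top)| * |G(top)| = 4 * 5 = 20.

20


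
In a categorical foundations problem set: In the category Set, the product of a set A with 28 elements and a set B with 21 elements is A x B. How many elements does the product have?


In Set, the product A x B is the Cartesian product.
By the universal property, |A x B| = |A| * |B|.
|A x B| = 28 * 21 = 588

588


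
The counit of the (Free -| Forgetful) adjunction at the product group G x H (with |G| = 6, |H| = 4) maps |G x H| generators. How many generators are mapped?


The counit epsilon_K: F(U(K)) -> K of the Free-Forgetful adjunction
maps |K| generators of F(U(K)) into K. For K = G x H (the product group),
|G x H| = |G| * |H|.
Total generators mapped = 6 * 4 = 24.

24


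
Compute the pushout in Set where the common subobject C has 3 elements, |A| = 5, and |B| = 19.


The pushout A +_C B identifies the images of C in A and B.
|A +_C B| = |A| + |B| - |C| (for injections).
= 5 + 19 - 3 = 21

21


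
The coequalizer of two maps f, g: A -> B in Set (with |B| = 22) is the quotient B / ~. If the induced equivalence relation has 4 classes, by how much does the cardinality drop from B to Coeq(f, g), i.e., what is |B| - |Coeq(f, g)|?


The coequalizer Coeq(f, g) = B / ~ has one element per equivalence class.
|B| = 22, |Coeq(f, g)| = 4.
|B| - |Coeq(f, g)| = 22 - 4 = 18.

18


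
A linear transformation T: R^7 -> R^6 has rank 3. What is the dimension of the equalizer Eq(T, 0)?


The equalizer of f and the zero map is ker(f).
By the rank-nullity theorem: dim(ker(f)) = dim(domain) - rank(f).
dim(ker(f)) = 7 - 3 = 4

4


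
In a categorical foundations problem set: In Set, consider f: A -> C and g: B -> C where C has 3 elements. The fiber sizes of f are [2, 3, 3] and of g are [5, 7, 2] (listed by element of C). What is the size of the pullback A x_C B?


The pullback A x_C B consists of pairs (a, b) with f(a) = g(b).
For each element c in C, the fiber product has |f^-1(c)| * |g^-1(c)| elements.
Summing over C: 2 * 5 + 3 * 7 + 3 * 2
= 10 + 21 + 6 = 37

37


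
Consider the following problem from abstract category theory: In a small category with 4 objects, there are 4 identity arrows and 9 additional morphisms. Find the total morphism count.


Each object has an identity morphism, giving 4 identities.
Adding the 9 non-identity morphisms:
Total = 4 + 9 = 13

13


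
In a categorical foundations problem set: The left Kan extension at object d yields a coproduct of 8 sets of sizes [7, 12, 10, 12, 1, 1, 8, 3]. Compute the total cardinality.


Pointwise, the left Kan extension (Lan_F H)(d) is the colimit, indexed
by the comma category (F downarrow d), of H composed with the
projection (F downarrow d) -> C. Here that colimit is given
as a coproduct (disjoint union) of sets, so its cardinality is the
sum of the sizes of the summands.
Coproduct of sets with sizes: 7 + 12 + 10 + 12 + 1 + 1 + 8 + 3
= 54

54


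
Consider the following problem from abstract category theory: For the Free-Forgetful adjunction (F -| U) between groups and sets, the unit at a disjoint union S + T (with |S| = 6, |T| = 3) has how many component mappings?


The unit eta_X: X -> U(F(X)) of the Free-Forgetful adjunction
maps each element of X to a generator of F(X). For X = S + T (disjoint
union in Set), |S + T| = |S| + |T|.
Total mappings = 6 + 3 = 9.

9


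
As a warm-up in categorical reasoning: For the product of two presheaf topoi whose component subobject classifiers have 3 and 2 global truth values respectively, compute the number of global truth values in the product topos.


In a product of presheaf topoi E_1 x E_2, the subobject classifier
is Omega = Omega_1 x Omega_2 (componentwise), so
|Omega(top)| = |Omega_1(top_1)| * |Omega_2(top_2)|.
= 3 * 2 = 6.

6


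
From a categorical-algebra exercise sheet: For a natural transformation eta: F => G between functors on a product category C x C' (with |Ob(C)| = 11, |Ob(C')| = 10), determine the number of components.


A natural transformation eta: F => G assigns one component morphism per
object of the domain category.
The domain is the product category C x C', so
|Ob(C x C')| = |Ob(C)| * |Ob(C')| = 11 * 10 = 110.
Therefore eta has 110 component morphisms.

110


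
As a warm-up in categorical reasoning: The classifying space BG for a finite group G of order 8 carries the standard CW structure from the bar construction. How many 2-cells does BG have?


In the bar-construction CW model of BG, the n-cells are indexed by
n-tuples [g_1|...|g_n] of non-identity elements of G (degenerate
simplices with some g_i = e do not contribute cells), so there are
(|G| - 1)^n n-cells.
For dim = 2 with |G| = 8:
cells = (8 - 1)^2 = 7^2 = 49

49


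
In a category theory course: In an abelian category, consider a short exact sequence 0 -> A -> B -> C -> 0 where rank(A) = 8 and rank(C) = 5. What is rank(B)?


For a short exact sequence 0 -> A -> B -> C -> 0,
rank is additive: rank(B) = rank(A) + rank(C).
rank(B) = 8 + 5 = 13

13


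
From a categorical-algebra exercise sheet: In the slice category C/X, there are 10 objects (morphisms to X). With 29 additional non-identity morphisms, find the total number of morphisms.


In the slice category C/X, objects are morphisms to X.
Identity morphisms: 10 (one per object of C/X).
Non-identity morphisms: 29.
Total = 10 + 29 = 39

39


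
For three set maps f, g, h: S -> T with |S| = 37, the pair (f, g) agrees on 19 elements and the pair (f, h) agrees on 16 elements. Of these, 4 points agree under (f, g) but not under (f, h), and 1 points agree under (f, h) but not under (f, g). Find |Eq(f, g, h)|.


Eq(f, g, h) is the triple-agreement set: points in S where all three
maps take the same value. Using inclusion-exclusion on the pairwise data:
Pair (f, g) agrees on 19 points; pair (f, h) on 16 points.
Points agreeing under (f, g) but not (f, h) = 4; under (f, h) but not (f, g) = 1.
Triple-agreement = agreement-in-(f, g) minus points that agree under (f, g) but not (f, h):
|Eq(f, g, h)| = 19 - 4 = 15
(cross-check via (f, h): 16 - 1 = 15.)

15


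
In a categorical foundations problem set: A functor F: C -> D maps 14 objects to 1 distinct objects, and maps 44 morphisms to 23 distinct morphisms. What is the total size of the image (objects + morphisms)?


The image of F consists of distinct objects and distinct morphisms.
|Im(F)| on objects = 1
|Im(F)| on morphisms = 23
Total image cardinality = 1 + 23 = 24

24


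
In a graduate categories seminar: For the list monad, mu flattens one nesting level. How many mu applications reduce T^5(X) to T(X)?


Each application of mu: T^2 -> T removes one layer of nesting.
Starting at depth 5 (i.e., T^5(X)), we need to reach T(X).
Number of mu applications = 5 - 1 = 4

4


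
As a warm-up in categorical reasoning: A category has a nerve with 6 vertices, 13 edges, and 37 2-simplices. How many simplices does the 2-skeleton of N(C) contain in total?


The 2-skeleton of the nerve N(C) consists of simplices in dimensions 0, 1, 2:
  |N(C)_0| = 6 (objects)
  |N(C)_1| = 13 (morphisms)
  |N(C)_2| = 37 (composable pairs)
Total = 6 + 13 + 37 = 56

56


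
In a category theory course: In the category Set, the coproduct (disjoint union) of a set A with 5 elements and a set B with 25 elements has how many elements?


In Set, the coproduct A + B is the disjoint union.
|A + B| = |A| + |B| = 5 + 25 = 30

30


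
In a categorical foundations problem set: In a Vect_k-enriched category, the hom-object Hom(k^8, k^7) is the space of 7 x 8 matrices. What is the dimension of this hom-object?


In Vect-enriched categories, Hom(k^n, k^m) is the space of m x n matrices.
dim(Hom(k^8, k^7)) = 7 * 8 = 56

56


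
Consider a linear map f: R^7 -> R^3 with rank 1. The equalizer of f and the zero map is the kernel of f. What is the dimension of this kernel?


The equalizer of f and the zero map is ker(f).
By the rank-nullity theorem: dim(ker(f)) = dim(domain) - rank(f).
dim(ker(f)) = 7 - 1 = 6

6


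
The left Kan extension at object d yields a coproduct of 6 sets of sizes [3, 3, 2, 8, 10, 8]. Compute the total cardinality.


Pointwise, the left Kan extension (Lan_F H)(d) is the colimit, indexed
by the comma category (F downarrow d), of H composed with the
projection (F downarrow d) -> C. Here that colimit is given
as a coproduct (disjoint union) of sets, so its cardinality is the
sum of the sizes of the summands.
Coproduct of sets with sizes: 3 + 3 + 2 + 8 + 10 + 8
= 34

34


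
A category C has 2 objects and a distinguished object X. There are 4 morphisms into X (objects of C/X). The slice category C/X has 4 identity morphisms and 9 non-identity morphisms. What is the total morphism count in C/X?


In the slice category C/X, objects are morphisms to X.
Identity morphisms: 4 (one per object of C/X).
Non-identity morphisms: 9.
Total = 4 + 9 = 13

13


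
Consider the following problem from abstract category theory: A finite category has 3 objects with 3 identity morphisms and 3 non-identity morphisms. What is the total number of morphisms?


Each object has an identity morphism, giving 3 identities.
Adding the 3 non-identity morphisms:
Total = 3 + 3 = 6

6


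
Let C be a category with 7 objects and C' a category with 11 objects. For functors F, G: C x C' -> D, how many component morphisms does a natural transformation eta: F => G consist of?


A natural transformation eta: F => G assigns one component morphism per
object of the domain category.
The domain is the product category C x C', so
|Ob(C x C')| = |Ob(C)| * |Ob(C')| = 7 * 11 = 77.
Therefore eta has 77 component morphisms.

77


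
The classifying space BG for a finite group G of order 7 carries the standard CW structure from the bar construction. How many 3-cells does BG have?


In the bar-construction CW model of BG, the n-cells are indexed by
n-tuples [g_1|...|g_n] of non-identity elements of G (degenerate
simplices with some g_i = e do not contribute cells), so there are
(|G| - 1)^n n-cells.
For dim = 3 with |G| = 7:
cells = (7 - 1)^3 = 6^3 = 216

216


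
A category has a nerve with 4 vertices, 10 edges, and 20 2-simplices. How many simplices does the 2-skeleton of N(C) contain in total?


The 2-skeleton of the nerve N(C) consists of simplices in dimensions 0, 1, 2:
  |N(C)_0| = 4 (objects)
  |N(C)_1| = 10 (morphisms)
  |N(C)_2| = 20 (composable pairs)
Total = 4 + 10 + 20 = 34

34


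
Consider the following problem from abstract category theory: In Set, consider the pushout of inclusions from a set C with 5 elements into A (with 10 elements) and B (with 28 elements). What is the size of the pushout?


The pushout A +_C B identifies the images of C in A and B.
|A +_C B| = |A| + |B| - |C| (for injections).
= 10 + 28 - 5 = 33

33


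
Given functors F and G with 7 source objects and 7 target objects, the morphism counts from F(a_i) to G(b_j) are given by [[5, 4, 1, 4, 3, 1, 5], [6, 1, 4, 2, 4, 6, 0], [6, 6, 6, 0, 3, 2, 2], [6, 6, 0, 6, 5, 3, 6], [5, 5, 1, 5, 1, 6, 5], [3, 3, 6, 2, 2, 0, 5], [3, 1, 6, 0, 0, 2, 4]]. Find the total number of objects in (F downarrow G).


Objects of (F downarrow G) are triples (a, b, h: F(a)->G(b)).
The count equals the sum of all entries in the hom-matrix.
sum(row 0) = 23
sum(row 1) = 23
sum(row 2) = 25
sum(row 3) = 32
sum(row 4) = 28
sum(row 5) = 21
sum(row 6) = 16
Grand total = 168

168


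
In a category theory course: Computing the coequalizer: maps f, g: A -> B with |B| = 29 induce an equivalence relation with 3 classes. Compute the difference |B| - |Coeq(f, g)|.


The coequalizer Coeq(f, g) = B / ~ has one element per equivalence class.
|B| = 29, |Coeq(f, g)| = 3.
|B| - |Coeq(f, g)| = 29 - 3 = 26.

26


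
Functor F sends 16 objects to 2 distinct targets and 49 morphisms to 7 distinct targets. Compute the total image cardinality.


The image of F consists of distinct objects and distinct morphisms.
|Im(F)| on objects = 2
|Im(F)| on morphisms = 7
Total image cardinality = 2 + 7 = 9

9


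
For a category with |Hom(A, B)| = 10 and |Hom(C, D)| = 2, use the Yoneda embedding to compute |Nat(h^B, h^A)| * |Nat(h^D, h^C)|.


By the Yoneda lemma, Nat(h^B, h^A) is isomorphic to Hom(A, B),
so |Nat(h^B, h^A)| = |Hom(A, B)| and |Nat(h^D, h^C)| = |Hom(C, D)|.
|Hom(A, B)| = 10, |Hom(C, D)| = 2.
|Nat(h^B, h^A) x Nat(h^D, h^C)| = 10 * 2 = 20

20


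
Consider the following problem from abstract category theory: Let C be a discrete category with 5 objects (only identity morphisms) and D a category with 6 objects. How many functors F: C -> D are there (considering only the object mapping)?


A functor from a discrete category C to D is determined by
where each object maps. Each of the 5 objects of C can map
to any of the 6 objects of D independently.
Number of functors = 6^5 = 7776

7776


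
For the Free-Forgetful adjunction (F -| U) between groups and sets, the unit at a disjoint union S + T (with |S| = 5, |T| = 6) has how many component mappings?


The unit eta_X: X -> U(F(X)) of the Free-Forgetful adjunction
maps each element of X to a generator of F(X). For X = S + T (disjoint
union in Set), |S + T| = |S| + |T|.
Total mappings = 5 + 6 = 11.

11


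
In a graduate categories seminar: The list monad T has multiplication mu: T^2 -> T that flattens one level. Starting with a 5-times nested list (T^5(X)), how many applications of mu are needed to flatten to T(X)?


Each application of mu: T^2 -> T removes one layer of nesting.
Starting at depth 5 (i.e., T^5(X)), we need to reach T(X).
Number of mu applications = 5 - 1 = 4

4


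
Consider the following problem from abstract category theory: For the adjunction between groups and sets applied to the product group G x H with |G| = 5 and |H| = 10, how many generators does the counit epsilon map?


The counit epsilon_K: F(U(K)) -> K of the Free-Forgetful adjunction
maps |K| generators of F(U(K)) into K. For K = G x H (the product group),
|G x H| = |G| * |H|.
Total generators mapped = 5 * 10 = 50.

50


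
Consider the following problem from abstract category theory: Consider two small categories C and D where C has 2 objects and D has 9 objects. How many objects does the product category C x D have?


The product category C x D has objects that are pairs (c, d).
Number of pairs = |Ob(C)| * |Ob(D)| = 2 * 9 = 18

18


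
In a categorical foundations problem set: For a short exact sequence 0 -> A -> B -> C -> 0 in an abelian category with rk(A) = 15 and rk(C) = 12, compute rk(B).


For a short exact sequence 0 -> A -> B -> C -> 0,
rank is additive: rank(B) = rank(A) + rank(C).
rank(B) = 15 + 12 = 27

27


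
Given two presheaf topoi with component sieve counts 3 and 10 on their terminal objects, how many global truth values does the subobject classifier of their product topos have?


In a product of presheaf topoi E_1 x E_2, the subobject classifier
is Omega = Omega_1 x Omega_2 (componentwise), so
|Omega(top)| = |Omega_1(top_1)| * |Omega_2(top_2)|.
= 3 * 10 = 30.

30


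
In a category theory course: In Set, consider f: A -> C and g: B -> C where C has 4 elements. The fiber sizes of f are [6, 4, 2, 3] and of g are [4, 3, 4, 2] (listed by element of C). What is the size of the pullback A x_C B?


The pullback A x_C B consists of pairs (a, b) with f(a) = g(b).
For each element c in C, the fiber product has |f^-1(c)| * |g^-1(c)| elements.
Summing over C: 6 * 4 + 4 * 3 + 2 * 4 + 3 * 2
= 24 + 12 + 8 + 6 = 50

50


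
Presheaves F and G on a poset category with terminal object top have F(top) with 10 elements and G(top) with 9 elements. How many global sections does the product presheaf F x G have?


Global sections of a presheaf on a poset with terminal top satisfy
Gamma(H) ~ H(top). Presheaves admit pointwise products, so
(F x G)(top) = F(top) x G(top) (Cartesian product).
|Gamma(F x G)| = |F(top)| * |G(top)| = 10 * 9 = 90.

90


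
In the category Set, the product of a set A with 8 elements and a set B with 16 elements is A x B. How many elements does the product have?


In Set, the product A x B is the Cartesian product.
By the universal property, |A x B| = |A| * |B|.
|A x B| = 8 * 16 = 128

128


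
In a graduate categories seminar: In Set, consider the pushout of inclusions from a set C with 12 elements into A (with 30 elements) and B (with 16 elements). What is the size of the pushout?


The pushout A +_C B identifies the images of C in A and B.
|A +_C B| = |A| + |B| - |C| (for injections).
= 30 + 16 - 12 = 34

34


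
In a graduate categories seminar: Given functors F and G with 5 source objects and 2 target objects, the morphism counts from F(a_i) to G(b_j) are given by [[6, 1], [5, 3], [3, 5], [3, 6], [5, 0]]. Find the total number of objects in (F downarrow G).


Objects of (F downarrow G) are triples (a, b, h: F(a)->G(b)).
The count equals the sum of all entries in the hom-matrix.
sum(row 0) = 7
sum(row 1) = 8
sum(row 2) = 8
sum(row 3) = 9
sum(row 4) = 5
Grand total = 37

37


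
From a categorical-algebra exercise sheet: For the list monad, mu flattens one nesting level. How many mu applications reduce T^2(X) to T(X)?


Each application of mu: T^2 -> T removes one layer of nesting.
Starting at depth 2 (i.e., T^2(X)), we need to reach T(X).
Number of mu applications = 2 - 1 = 1

1


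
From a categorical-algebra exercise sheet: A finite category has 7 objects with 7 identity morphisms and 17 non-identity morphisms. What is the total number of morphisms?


Each object has an identity morphism, giving 7 identities.
Adding the 17 non-identity morphisms:
Total = 7 + 17 = 24

24


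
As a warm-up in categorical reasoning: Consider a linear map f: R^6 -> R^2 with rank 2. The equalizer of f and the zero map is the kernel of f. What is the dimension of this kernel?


The equalizer of f and the zero map is ker(f).
By the rank-nullity theorem: dim(ker(f)) = dim(domain) - rank(f).
dim(ker(f)) = 6 - 2 = 4

4


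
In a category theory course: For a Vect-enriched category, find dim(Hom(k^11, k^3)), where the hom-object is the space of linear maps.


In Vect-enriched categories, Hom(k^n, k^m) is the space of m x n matrices.
dim(Hom(k^11, k^3)) = 3 * 11 = 33

33


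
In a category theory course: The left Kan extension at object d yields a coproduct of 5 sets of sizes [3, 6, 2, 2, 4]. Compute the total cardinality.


Pointwise, the left Kan extension (Lan_F H)(d) is the colimit, indexed
by the comma category (F downarrow d), of H composed with the
projection (F downarrow d) -> C. Here that colimit is given
as a coproduct (disjoint union) of sets, so its cardinality is the
sum of the sizes of the summands.
Coproduct of sets with sizes: 3 + 6 + 2 + 2 + 4
= 17

17


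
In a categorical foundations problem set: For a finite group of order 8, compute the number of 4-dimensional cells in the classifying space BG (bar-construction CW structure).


In the bar-construction CW model of BG, the n-cells are indexed by
n-tuples [g_1|...|g_n] of non-identity elements of G (degenerate
simplices with some g_i = e do not contribute cells), so there are
(|G| - 1)^n n-cells.
For dim = 4 with |G| = 8:
cells = (8 - 1)^4 = 7^4 = 2401

2401


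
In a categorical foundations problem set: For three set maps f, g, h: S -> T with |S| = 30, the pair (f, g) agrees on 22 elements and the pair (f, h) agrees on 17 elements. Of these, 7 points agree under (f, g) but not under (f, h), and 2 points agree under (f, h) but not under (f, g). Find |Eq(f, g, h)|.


Eq(f, g, h) is the triple-agreement set: points in S where all three
maps take the same value. Using inclusion-exclusion on the pairwise data:
Pair (f, g) agrees on 22 points; pair (f, h) on 17 points.
Points agreeing under (f, g) but not (f, h) = 7; under (f, h) but not (f, g) = 2.
Triple-agreement = agreement-in-(f, g) minus points that agree under (f, g) but not (f, h):
|Eq(f, g, h)| = 22 - 7 = 15
(cross-check via (f, h): 17 - 2 = 15.)

15


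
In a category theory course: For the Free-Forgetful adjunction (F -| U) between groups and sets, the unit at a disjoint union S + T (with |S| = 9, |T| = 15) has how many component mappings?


The unit eta_X: X -> U(F(X)) of the Free-Forgetful adjunction
maps each element of X to a generator of F(X). For X = S + T (disjoint
union in Set), |S + T| = |S| + |T|.
Total mappings = 9 + 15 = 24.

24


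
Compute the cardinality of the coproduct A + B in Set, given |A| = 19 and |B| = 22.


In Set, the coproduct A + B is the disjoint union.
|A + B| = |A| + |B| = 19 + 22 = 41

41
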